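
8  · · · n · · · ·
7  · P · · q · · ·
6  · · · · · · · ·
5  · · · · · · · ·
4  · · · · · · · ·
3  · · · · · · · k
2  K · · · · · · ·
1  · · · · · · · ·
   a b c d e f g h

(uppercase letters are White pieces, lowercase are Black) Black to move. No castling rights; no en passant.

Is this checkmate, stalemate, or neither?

Black to move; black king on h3.
In check: no.
Legal moves for Black include: Nf7, Nxb7, Ne6, Nc6, Qf8, Qe8, Qh7, Qg7, Qf7+, Qd7, Qc7, Qxb7, Qf6, Qe6+, Qd6, Qg5, Qe5, Qc5, ... (list truncated; more exist).
Black has legal moves and is not in check → neither.

neither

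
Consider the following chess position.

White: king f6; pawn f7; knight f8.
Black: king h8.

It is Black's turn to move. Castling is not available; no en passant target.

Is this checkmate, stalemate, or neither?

Black to move; black king on h8.
In check: no.
King squares — g7: attacked by Kf6; h7: attacked by Nf8; g8: attacked by Pf7.
Legal moves for Black: none.
Not in check and no legal moves → stalemate.

stalemate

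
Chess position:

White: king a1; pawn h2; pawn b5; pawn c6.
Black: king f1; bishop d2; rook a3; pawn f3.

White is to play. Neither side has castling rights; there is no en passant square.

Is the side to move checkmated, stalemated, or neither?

neither

White to move; white king on a1.
In check: yes, from the black rook on a3.
King squares — b1: available; a2: attacked by Ra3; b2: available.
Legal moves for White: Kb2, Kb1.
White is in check but has 2 legal moves → neither.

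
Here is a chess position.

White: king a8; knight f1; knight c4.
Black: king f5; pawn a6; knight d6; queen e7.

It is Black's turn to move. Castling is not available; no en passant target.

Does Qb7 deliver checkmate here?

After Qb7: white king on a8; in check: yes, from the black queen on b7.
King squares — a7: attacked by Qb7; b7: attacked by Nd6; b8: attacked by Qb7.
White has no legal moves → checkmate.

yes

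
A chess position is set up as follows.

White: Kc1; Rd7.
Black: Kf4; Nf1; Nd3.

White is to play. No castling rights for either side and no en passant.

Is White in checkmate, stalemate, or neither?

neither

White to move; white king on c1.
In check: yes, from the black knight on d3.
King squares — b1: available; d1: available; b2: attacked by Nd3; c2: available; d2: attacked by Nf1.
Legal moves for White: Kc2, Kd1, Kb1, Rxd3.
White is in check but has 4 legal moves → neither.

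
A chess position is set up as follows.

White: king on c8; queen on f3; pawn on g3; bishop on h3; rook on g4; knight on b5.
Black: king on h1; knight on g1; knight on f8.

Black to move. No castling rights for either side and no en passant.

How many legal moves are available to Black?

2

Black to move; king on h1.
In check: yes, from the white queen on f3.
Legal moves: Kh2, Nxf3.
Count: 2.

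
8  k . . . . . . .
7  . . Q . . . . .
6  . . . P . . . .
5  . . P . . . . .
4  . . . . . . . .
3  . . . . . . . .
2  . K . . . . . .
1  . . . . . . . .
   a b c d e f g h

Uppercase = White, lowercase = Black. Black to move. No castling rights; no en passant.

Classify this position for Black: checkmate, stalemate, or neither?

Black to move; black king on a8.
In check: no.
King squares — a7: attacked by Qc7; b7: attacked by Qc7; b8: attacked by Qc7.
Legal moves for Black: none.
Not in check and no legal moves → stalemate.

stalemate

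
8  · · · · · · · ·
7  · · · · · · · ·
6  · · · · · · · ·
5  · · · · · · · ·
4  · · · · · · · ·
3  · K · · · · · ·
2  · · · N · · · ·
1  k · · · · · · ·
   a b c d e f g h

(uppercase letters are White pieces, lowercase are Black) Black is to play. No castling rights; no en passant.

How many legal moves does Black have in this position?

Black to move; king on a1.
In check: no.
Legal moves: none.
Count: 0.

0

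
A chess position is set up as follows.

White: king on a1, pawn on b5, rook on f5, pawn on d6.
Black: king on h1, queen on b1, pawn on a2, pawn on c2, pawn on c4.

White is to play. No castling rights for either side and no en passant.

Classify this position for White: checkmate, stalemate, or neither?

White to move; white king on a1.
In check: yes, from the black queen on b1.
King squares — b1: attacked by Pa2; a2: attacked by Qb1; b2: attacked by Qb1.
Legal moves for White: none.
In check with no legal moves → checkmate.

checkmate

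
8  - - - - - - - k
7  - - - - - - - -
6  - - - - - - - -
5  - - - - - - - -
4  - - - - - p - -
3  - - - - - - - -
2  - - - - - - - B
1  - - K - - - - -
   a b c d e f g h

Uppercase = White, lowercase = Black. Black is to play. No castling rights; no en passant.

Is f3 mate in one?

no

After f3: white king on c1; in check: no.
White is not in check, so this cannot be checkmate.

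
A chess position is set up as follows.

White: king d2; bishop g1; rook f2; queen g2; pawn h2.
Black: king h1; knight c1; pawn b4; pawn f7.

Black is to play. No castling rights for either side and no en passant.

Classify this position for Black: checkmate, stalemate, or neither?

checkmate

Black to move; black king on h1.
In check: yes, from the white queen on g2.
King squares — g1: attacked by Qg2; g2: attacked by Rf2; h2: attacked by Bg1.
Legal moves for Black: none.
In check with no legal moves → checkmate.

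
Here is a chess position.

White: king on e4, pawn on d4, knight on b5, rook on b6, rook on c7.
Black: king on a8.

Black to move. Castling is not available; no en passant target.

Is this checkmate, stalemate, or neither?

Black to move; black king on a8.
In check: no.
King squares — a7: attacked by Nb5; b7: attacked by Rb6; b8: attacked by Rb6.
Legal moves for Black: none.
Not in check and no legal moves → stalemate.

stalemate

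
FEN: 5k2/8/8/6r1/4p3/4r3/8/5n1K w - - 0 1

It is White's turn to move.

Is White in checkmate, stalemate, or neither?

White to move; white king on h1.
In check: no.
King squares — g1: attacked by Rg5; g2: attacked by Rg5; h2: attacked by Nf1.
Legal moves for White: none.
Not in check and no legal moves → stalemate.

stalemate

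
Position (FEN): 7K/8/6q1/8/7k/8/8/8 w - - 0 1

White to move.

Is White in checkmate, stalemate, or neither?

White to move; white king on h8.
In check: no.
King squares — g7: attacked by Qg6; h7: attacked by Qg6; g8: attacked by Qg6.
Legal moves for White: none.
Not in check and no legal moves → stalemate.

stalemate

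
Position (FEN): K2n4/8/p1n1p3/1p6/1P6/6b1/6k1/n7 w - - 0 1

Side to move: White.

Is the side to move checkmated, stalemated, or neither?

stalemate

White to move; white king on a8.
In check: no.
King squares — a7: attacked by Nc6; b7: attacked by Nd8; b8: attacked by Bg3.
Legal moves for White: none.
Not in check and no legal moves → stalemate.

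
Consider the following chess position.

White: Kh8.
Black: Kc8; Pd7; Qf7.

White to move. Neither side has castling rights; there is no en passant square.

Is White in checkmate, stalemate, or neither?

stalemate

White to move; white king on h8.
In check: no.
King squares — g7: attacked by Qf7; h7: attacked by Qf7; g8: attacked by Qf7.
Legal moves for White: none.
Not in check and no legal moves → stalemate.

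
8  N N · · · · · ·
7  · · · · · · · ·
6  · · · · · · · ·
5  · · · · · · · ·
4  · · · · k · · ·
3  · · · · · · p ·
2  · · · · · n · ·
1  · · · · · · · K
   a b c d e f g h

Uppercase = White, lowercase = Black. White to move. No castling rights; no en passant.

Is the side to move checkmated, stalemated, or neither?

White to move; white king on h1.
In check: yes, from the black knight on f2.
Legal moves for White: Kg2, Kg1.
White is in check but has 2 legal moves → neither.

neither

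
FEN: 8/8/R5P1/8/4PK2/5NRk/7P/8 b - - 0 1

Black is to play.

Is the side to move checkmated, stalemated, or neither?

checkmate

Black to move; black king on h3.
In check: yes, from the white rook on g3.
King squares — g2: attacked by Rg3; h2: attacked by Nf3; g3: attacked by Ph2; g4: attacked by Rg3; h4: attacked by Nf3.
Legal moves for Black: none.
In check with no legal moves → checkmate.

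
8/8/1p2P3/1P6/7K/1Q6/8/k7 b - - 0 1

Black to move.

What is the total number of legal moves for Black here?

0

Black to move; king on a1.
In check: no.
Legal moves: none.
Count: 0.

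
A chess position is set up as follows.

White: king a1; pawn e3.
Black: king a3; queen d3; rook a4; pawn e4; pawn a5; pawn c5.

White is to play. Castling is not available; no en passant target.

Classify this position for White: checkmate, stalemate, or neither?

stalemate

White to move; white king on a1.
In check: no.
King squares — b1: attacked by Qd3; a2: attacked by Ka3; b2: attacked by Ka3.
Legal moves for White: none.
Not in check and no legal moves → stalemate.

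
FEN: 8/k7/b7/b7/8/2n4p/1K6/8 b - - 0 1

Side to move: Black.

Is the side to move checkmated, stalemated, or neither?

neither

Black to move; black king on a7.
In check: no.
Legal moves for Black include: Kb8, Ka8, Kb7, Kb6, Bc8, Bb7, Bb5, Bc4, Bd3, Be2, Bf1, Bd8, Bc7, Bb6, Bb4, Nd5, Nb5, Ne4, ... (list truncated; more exist).
Black has legal moves and is not in check → neither.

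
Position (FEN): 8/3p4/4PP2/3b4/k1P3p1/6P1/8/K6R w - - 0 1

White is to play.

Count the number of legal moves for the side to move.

White to move; king on a1.
In check: no.
Legal moves: Rh8, Rh7, Rh6, Rh5, Rh4, Rh3, Rh2, Rg1, Rf1, Re1, Rd1, Rc1, Rb1, Kb2, Ka2, Kb1, exd7, cxd5, f7, e7, c5.
Count: 21.

21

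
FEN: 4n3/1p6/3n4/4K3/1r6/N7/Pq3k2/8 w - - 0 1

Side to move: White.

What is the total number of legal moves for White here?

2

White to move; king on e5.
In check: yes, from the black queen on b2.
Legal moves: Ke6, Kd5.
Count: 2.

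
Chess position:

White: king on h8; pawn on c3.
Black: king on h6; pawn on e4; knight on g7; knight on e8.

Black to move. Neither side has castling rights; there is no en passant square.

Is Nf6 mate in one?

After Nf6: white king on h8; in check: no.
White is not in check, so this cannot be checkmate.

no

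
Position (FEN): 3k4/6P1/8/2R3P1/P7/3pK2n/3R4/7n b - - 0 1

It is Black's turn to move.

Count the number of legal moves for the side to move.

Black to move; king on d8.
In check: no.
Legal moves: Ke8, Ke7, Kd7, Nxg5, Nf4, N3f2, Ng1, Ng3, N1f2.
Count: 9.

9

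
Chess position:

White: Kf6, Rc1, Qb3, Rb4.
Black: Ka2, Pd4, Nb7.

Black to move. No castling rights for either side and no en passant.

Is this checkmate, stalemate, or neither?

checkmate

Black to move; black king on a2.
In check: yes, from the white queen on b3.
King squares — a1: attacked by Rc1; b1: attacked by Rc1; b2: attacked by Qb3; a3: attacked by Qb3; b3: attacked by Rb4.
Legal moves for Black: none.
In check with no legal moves → checkmate.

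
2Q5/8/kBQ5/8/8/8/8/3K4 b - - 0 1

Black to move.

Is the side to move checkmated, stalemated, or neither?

Black to move; black king on a6.
In check: yes, from the white queen on c8.
King squares — a5: attacked by Bb6; b5: attacked by Qc6; b6: attacked by Qc6; a7: attacked by Bb6; b7: attacked by Qc6.
Legal moves for Black: none.
In check with no legal moves → checkmate.

checkmate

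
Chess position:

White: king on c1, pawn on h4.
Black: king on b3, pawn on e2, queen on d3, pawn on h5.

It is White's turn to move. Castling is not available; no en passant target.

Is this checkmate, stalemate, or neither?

stalemate

White to move; white king on c1.
In check: no.
King squares — b1: attacked by Qd3; d1: attacked by Pe2; b2: attacked by Kb3; c2: attacked by Kb3; d2: attacked by Qd3.
Legal moves for White: none.
Not in check and no legal moves → stalemate.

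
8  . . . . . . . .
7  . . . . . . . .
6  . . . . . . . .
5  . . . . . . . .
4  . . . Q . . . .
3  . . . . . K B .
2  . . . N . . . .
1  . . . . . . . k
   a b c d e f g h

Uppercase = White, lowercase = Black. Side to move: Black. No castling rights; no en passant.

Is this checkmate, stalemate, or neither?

stalemate

Black to move; black king on h1.
In check: no.
King squares — g1: attacked by Qd4; g2: attacked by Kf3; h2: attacked by Bg3.
Legal moves for Black: none.
Not in check and no legal moves → stalemate.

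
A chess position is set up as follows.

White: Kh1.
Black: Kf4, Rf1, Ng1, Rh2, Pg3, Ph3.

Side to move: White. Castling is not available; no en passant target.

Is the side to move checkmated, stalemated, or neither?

White to move; white king on h1.
In check: yes, from the black rook on h2.
King squares — g1: attacked by Rf1; g2: attacked by Rh2; h2: attacked by Pg3.
Legal moves for White: none.
In check with no legal moves → checkmate.

checkmate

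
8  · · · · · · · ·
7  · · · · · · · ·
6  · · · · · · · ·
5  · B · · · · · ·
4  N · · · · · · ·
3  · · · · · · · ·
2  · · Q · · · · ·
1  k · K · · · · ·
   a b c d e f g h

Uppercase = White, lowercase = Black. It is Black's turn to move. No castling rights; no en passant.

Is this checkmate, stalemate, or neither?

stalemate

Black to move; black king on a1.
In check: no.
King squares — b1: attacked by Kc1; a2: attacked by Qc2; b2: attacked by Kc1.
Legal moves for Black: none.
Not in check and no legal moves → stalemate.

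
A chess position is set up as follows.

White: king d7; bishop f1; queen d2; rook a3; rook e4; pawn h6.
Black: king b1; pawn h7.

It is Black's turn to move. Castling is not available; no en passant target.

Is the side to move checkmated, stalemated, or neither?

Black to move; black king on b1.
In check: no.
King squares — a1: attacked by Ra3; c1: attacked by Qd2; a2: attacked by Qd2; b2: attacked by Qd2; c2: attacked by Qd2.
Legal moves for Black: none.
Not in check and no legal moves → stalemate.

stalemate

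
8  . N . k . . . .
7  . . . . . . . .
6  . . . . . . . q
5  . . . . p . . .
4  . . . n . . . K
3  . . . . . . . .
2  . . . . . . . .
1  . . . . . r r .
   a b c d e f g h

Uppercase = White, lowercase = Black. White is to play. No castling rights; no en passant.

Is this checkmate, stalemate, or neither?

checkmate

White to move; white king on h4.
In check: yes, from the black queen on h6.
King squares — g3: attacked by Rg1; h3: attacked by Qh6; g4: attacked by Rg1; g5: attacked by Rg1; h5: attacked by Qh6.
Legal moves for White: none.
In check with no legal moves → checkmate.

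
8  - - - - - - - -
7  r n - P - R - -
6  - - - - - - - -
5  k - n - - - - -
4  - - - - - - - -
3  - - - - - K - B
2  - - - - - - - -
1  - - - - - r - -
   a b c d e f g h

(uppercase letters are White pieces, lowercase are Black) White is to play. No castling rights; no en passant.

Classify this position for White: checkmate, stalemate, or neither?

neither

White to move; white king on f3.
In check: yes, from the black rook on f1.
Legal moves for White: Kg4, Kg3, Ke3, Kg2, Ke2, Bxf1.
White is in check but has 6 legal moves → neither.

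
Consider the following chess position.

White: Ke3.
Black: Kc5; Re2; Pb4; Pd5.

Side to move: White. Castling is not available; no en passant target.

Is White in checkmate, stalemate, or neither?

White to move; white king on e3.
In check: yes, from the black rook on e2.
King squares — d2: attacked by Re2; e2: available; f2: attacked by Re2; d3: available; f3: available; d4: attacked by Kc5; e4: attacked by Re2; f4: available.
Legal moves for White: Kf4, Kf3, Kd3, Kxe2.
White is in check but has 4 legal moves → neither.

neither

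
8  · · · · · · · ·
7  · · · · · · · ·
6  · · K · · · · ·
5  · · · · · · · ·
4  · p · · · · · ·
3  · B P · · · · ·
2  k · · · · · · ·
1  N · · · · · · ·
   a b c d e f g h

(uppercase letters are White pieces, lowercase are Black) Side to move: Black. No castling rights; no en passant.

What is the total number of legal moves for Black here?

Black to move; king on a2.
In check: yes, from the white bishop on b3.
Legal moves: Ka3, Kb2, Kb1, Kxa1.
Count: 4.

4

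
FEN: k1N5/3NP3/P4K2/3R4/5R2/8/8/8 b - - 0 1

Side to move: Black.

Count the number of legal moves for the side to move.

Black to move; king on a8.
In check: no.
Legal moves: none.
Count: 0.

0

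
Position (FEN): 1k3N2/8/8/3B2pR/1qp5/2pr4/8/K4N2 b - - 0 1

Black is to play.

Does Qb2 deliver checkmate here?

yes

After Qb2: white king on a1; in check: yes, from the black queen on b2.
King squares — b1: attacked by Qb2; a2: attacked by Qb2; b2: attacked by Pc3.
White has no legal moves → checkmate.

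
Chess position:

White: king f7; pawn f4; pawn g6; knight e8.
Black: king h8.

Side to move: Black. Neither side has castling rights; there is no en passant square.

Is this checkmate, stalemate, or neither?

Black to move; black king on h8.
In check: no.
King squares — g7: attacked by Kf7; h7: attacked by Pg6; g8: attacked by Kf7.
Legal moves for Black: none.
Not in check and no legal moves → stalemate.

stalemate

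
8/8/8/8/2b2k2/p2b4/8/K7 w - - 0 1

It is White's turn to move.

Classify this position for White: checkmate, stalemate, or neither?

stalemate

White to move; white king on a1.
In check: no.
King squares — b1: attacked by Bd3; a2: attacked by Bc4; b2: attacked by Pa3.
Legal moves for White: none.
Not in check and no legal moves → stalemate.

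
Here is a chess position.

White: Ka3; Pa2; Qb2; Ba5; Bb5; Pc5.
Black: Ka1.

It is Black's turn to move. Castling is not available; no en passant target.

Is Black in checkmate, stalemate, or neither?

Black to move; black king on a1.
In check: yes, from the white queen on b2.
King squares — b1: attacked by Qb2; a2: attacked by Qb2; b2: attacked by Ka3.
Legal moves for Black: none.
In check with no legal moves → checkmate.

checkmate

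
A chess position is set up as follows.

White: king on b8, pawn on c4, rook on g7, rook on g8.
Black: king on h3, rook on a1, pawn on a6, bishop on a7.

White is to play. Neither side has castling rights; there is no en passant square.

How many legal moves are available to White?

6

White to move; king on b8.
In check: yes, from the black bishop on a7.
Legal moves: Kc8, Ka8, Kc7, Kb7, Kxa7, Rxa7.
Count: 6.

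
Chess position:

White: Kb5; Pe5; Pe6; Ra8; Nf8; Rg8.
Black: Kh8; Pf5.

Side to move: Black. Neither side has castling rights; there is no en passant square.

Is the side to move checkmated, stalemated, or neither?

Black to move; black king on h8.
In check: yes, from the white rook on g8.
Legal moves for Black: Kxg8.
Black is in check but has 1 legal move → neither.

neither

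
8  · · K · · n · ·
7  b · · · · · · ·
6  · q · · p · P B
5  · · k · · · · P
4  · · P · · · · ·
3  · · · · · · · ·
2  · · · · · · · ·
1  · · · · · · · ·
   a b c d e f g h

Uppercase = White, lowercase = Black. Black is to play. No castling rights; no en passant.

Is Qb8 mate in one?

yes

After Qb8: white king on c8; in check: yes, from the black queen on b8.
King squares — b7: attacked by Qb8; c7: attacked by Qb8; d7: attacked by Nf8; b8: attacked by Ba7; d8: attacked by Qb8.
White has no legal moves → checkmate.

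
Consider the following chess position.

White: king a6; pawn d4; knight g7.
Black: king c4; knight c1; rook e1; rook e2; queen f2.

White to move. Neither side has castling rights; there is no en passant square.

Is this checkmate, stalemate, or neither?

neither

White to move; white king on a6.
In check: no.
Legal moves for White: Ne8, Ne6, Nh5, Nf5, Kb7, Ka7, Kb6, Ka5, d5.
White has 9 legal moves and is not in check → neither.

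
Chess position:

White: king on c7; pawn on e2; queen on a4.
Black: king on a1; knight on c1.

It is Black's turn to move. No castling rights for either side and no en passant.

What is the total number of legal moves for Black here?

Black to move; king on a1.
In check: yes, from the white queen on a4.
Legal moves: Kb2, Kb1, Na2.
Count: 3.

3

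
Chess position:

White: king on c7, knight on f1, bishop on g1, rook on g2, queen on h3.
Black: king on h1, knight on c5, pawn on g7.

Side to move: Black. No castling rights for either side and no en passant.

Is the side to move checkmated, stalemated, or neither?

checkmate

Black to move; black king on h1.
In check: yes, from the white queen on h3.
King squares — g1: attacked by Rg2; g2: attacked by Qh3; h2: attacked by Nf1.
Legal moves for Black: none.
In check with no legal moves → checkmate.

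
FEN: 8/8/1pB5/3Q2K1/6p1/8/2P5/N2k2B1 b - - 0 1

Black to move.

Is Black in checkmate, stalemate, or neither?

Black to move; black king on d1.
In check: yes, from the white queen on d5.
King squares — c1: available; e1: available; c2: attacked by Na1; d2: attacked by Qd5; e2: available.
Legal moves for Black: Ke2, Ke1, Kc1.
Black is in check but has 3 legal moves → neither.

neither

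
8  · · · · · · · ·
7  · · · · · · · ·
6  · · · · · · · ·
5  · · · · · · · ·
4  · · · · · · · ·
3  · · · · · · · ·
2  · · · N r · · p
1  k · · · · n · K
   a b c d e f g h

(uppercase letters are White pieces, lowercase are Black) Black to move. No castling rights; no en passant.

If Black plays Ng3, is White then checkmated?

yes

After Ng3: white king on h1; in check: yes, from the black knight on g3.
King squares — g1: attacked by Ph2; g2: attacked by Re2; h2: attacked by Re2.
White has no legal moves → checkmate.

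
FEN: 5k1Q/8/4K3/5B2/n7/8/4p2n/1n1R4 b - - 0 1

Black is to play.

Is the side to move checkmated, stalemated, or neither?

Black to move; black king on f8.
In check: yes, from the white queen on h8.
King squares — e7: attacked by Ke6; f7: attacked by Ke6; g7: attacked by Qh8; e8: attacked by Qh8; g8: attacked by Qh8.
Legal moves for Black: none.
In check with no legal moves → checkmate.

checkmate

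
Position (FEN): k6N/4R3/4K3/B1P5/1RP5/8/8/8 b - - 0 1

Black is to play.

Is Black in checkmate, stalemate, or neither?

Black to move; black king on a8.
In check: no.
King squares — a7: attacked by Re7; b7: attacked by Rb4; b8: attacked by Rb4.
Legal moves for Black: none.
Not in check and no legal moves → stalemate.

stalemate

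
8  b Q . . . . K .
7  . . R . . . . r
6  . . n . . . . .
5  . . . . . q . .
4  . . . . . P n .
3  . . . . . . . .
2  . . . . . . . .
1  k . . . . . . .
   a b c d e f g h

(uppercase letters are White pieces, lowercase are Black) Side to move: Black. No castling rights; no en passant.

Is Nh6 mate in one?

After Nh6: white king on g8; in check: yes, from the black knight on h6.
King squares — f7: attacked by Qf5; g7: attacked by Rh7; h7: attacked by Qf5; f8: attacked by Qf5; h8: attacked by Rh7.
White has no legal moves → checkmate.

yes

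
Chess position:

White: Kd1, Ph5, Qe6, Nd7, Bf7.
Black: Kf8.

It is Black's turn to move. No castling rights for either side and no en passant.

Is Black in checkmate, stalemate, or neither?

neither

Black to move; black king on f8.
In check: yes, from the white knight on d7.
King squares — e7: attacked by Qe6; f7: attacked by Qe6; g7: available; e8: attacked by Qe6; g8: attacked by Bf7.
Legal moves for Black: Kg7.
Black is in check but has 1 legal move → neither.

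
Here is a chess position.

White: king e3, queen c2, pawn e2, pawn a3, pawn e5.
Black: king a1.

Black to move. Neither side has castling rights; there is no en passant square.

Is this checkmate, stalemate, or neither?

Black to move; black king on a1.
In check: no.
King squares — b1: attacked by Qc2; a2: attacked by Qc2; b2: attacked by Qc2.
Legal moves for Black: none.
Not in check and no legal moves → stalemate.

stalemate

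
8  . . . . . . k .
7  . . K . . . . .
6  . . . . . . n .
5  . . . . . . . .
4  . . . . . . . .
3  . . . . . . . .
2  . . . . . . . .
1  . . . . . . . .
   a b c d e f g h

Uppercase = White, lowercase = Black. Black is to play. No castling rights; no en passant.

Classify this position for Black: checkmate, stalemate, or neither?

neither

Black to move; black king on g8.
In check: no.
Legal moves for Black: Kh8, Kf8, Kh7, Kg7, Kf7, Nh8, Nf8, Ne7, Ne5, Nh4, Nf4.
Black has 11 legal moves and is not in check → neither.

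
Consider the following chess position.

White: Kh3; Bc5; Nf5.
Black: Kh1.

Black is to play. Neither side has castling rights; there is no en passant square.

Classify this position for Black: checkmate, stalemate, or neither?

stalemate

Black to move; black king on h1.
In check: no.
King squares — g1: attacked by Bc5; g2: attacked by Kh3; h2: attacked by Kh3.
Legal moves for Black: none.
Not in check and no legal moves → stalemate.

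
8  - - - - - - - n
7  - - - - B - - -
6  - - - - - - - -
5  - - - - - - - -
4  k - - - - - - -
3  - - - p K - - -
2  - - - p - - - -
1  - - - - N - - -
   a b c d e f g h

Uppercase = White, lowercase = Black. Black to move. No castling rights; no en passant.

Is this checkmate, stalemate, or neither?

Black to move; black king on a4.
In check: no.
Legal moves for Black: Nf7, Ng6, Kb5, Ka5, Kb3, dxe1=Q+, dxe1=R+, dxe1=B, dxe1=N, d1=Q, d1=R, d1=B, d1=N+.
Black has 13 legal moves and is not in check → neither.

neither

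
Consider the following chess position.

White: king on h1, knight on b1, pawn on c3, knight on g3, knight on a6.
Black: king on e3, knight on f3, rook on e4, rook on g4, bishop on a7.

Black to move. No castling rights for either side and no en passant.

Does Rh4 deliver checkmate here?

no

After Rh4: white king on h1; in check: yes, from the black rook on h4.
White has 1 legal reply: Kg2.
In check but a legal move exists → not checkmate.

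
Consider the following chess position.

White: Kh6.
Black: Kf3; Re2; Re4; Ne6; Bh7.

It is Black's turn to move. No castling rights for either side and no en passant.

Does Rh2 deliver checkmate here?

After Rh2: white king on h6; in check: yes, from the black rook on h2.
King squares — g5: attacked by Ne6; h5: attacked by Rh2; g6: attacked by Bh7; g7: attacked by Ne6; h7: attacked by Rh2.
White has no legal moves → checkmate.

yes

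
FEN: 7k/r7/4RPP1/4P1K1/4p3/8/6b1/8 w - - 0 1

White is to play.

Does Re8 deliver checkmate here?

yes

After Re8: black king on h8; in check: yes, from the white rook on e8.
King squares — g7: attacked by Pf6; h7: attacked by Pg6; g8: attacked by Re8.
Black has no legal moves → checkmate.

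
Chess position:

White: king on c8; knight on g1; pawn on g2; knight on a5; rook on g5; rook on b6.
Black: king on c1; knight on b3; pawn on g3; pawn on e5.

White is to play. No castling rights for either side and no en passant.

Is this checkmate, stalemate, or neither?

White to move; white king on c8.
In check: no.
Legal moves for White include: Kd8, Kb8, Kd7, Kc7, Kb7, Rb8, Rb7, Rh6, Rbg6, Rf6, Re6, Rd6, Rc6+, Ra6, Rb5, Rb4, Rxb3, Rg8, ... (list truncated; more exist).
White has legal moves and is not in check → neither.

neither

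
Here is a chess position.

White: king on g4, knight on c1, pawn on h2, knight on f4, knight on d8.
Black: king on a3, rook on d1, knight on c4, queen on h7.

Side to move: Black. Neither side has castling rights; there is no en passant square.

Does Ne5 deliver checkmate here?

After Ne5: white king on g4; in check: yes, from the black knight on e5.
White has 2 legal replies: Kg5, Kg3.
In check but a legal move exists → not checkmate.

no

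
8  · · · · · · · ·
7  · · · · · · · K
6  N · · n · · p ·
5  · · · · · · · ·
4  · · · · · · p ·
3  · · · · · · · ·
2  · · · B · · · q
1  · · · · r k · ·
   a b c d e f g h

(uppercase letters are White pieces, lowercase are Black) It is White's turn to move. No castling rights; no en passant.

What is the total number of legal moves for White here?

4

White to move; king on h7.
In check: yes, from the black queen on h2.
Legal moves: Kg8, Kg7, Kxg6, Bh6.
Count: 4.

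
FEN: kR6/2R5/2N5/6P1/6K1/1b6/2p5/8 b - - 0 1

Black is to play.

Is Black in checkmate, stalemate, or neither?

Black to move; black king on a8.
In check: yes, from the white rook on b8.
King squares — a7: attacked by Nc6; b7: attacked by Rc7; b8: attacked by Nc6.
Legal moves for Black: none.
In check with no legal moves → checkmate.

checkmate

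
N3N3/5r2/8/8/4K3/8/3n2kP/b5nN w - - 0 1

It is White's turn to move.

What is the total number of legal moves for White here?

3

White to move; king on e4.
In check: yes, from the black knight on d2.
Legal moves: Kd5, Ke3, Kd3.
Count: 3.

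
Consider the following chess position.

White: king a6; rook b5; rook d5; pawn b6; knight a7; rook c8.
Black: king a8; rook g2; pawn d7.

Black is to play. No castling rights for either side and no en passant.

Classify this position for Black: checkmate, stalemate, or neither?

checkmate

Black to move; black king on a8.
In check: yes, from the white rook on c8.
King squares — a7: attacked by Ka6; b7: attacked by Ka6; b8: attacked by Rc8.
Legal moves for Black: none.
In check with no legal moves → checkmate.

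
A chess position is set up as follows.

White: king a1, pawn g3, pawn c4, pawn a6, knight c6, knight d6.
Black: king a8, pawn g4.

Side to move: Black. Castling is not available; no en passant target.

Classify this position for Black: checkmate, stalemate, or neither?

Black to move; black king on a8.
In check: no.
King squares — a7: attacked by Nc6; b7: attacked by Pa6; b8: attacked by Nc6.
Legal moves for Black: none.
Not in check and no legal moves → stalemate.

stalemate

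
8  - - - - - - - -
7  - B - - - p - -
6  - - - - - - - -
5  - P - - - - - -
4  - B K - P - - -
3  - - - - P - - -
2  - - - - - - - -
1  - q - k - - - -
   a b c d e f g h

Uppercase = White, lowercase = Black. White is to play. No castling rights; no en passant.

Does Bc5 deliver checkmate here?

After Bc5: black king on d1; in check: no.
Black is not in check, so this cannot be checkmate.

no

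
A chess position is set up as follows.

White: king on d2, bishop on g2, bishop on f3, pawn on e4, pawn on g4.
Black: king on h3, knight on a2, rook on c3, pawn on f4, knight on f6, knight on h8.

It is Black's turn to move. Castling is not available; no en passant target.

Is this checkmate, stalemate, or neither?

neither

Black to move; black king on h3.
In check: yes, from the white bishop on g2.
Legal moves for Black: Kh4, Kg3, Kh2.
Black is in check but has 3 legal moves → neither.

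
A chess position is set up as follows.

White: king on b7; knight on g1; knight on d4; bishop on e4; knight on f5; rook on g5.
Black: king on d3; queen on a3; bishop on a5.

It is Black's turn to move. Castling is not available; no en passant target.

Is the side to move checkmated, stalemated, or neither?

Black to move; black king on d3.
In check: yes, from the white bishop on e4.
King squares — c2: attacked by Nd4; d2: available; e2: attacked by Ng1; c3: available; e3: attacked by Nf5; c4: available; d4: attacked by Nf5; e4: available.
Legal moves for Black: Kxe4, Kc4, Kc3, Kd2.
Black is in check but has 4 legal moves → neither.

neither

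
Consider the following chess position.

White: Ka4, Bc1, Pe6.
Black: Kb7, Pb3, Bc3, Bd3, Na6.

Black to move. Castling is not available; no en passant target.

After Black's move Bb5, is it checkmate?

After Bb5: white king on a4; in check: yes, from the black bishop on b5.
White has 3 legal replies: Kxb5, Kxb3, Ka3.
In check but a legal move exists → not checkmate.

no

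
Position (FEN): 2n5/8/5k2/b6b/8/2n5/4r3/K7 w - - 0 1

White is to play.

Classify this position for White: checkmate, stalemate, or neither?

stalemate

White to move; white king on a1.
In check: no.
King squares — b1: attacked by Nc3; a2: attacked by Re2; b2: attacked by Re2.
Legal moves for White: none.
Not in check and no legal moves → stalemate.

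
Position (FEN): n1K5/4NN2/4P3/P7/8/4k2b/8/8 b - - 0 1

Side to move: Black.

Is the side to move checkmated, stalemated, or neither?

Black to move; black king on e3.
In check: no.
Legal moves for Black: Nc7, Nb6+, Bxe6+, Bf5, Bg4, Bg2, Bf1, Kf4, Ke4, Kd4, Kf3, Kd3, Kf2, Ke2, Kd2.
Black has 15 legal moves and is not in check → neither.

neither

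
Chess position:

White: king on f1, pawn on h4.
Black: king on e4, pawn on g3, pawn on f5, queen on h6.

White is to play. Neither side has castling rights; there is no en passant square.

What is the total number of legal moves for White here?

5

White to move; king on f1.
In check: no.
Legal moves: Kg2, Ke2, Kg1, Ke1, h5.
Count: 5.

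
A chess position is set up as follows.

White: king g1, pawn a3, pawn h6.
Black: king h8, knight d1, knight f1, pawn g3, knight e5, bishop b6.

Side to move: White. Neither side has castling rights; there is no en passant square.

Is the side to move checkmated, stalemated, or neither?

White to move; white king on g1.
In check: yes, from the black bishop on b6.
King squares — f1: available; h1: available; f2: attacked by Nd1; g2: available; h2: attacked by Nf1.
Legal moves for White: Kg2, Kh1, Kxf1.
White is in check but has 3 legal moves → neither.

neither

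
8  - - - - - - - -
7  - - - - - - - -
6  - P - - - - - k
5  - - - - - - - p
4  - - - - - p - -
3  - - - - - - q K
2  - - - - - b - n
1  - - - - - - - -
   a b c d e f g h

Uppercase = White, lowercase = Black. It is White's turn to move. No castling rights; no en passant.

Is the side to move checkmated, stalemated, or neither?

checkmate

White to move; white king on h3.
In check: yes, from the black queen on g3.
King squares — g2: attacked by Qg3; h2: attacked by Qg3; g3: attacked by Bf2; g4: attacked by Nh2; h4: attacked by Qg3.
Legal moves for White: none.
In check with no legal moves → checkmate.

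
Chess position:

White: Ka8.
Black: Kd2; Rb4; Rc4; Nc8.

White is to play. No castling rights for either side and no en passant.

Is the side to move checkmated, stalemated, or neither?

White to move; white king on a8.
In check: no.
King squares — a7: attacked by Nc8; b7: attacked by Rb4; b8: attacked by Rb4.
Legal moves for White: none.
Not in check and no legal moves → stalemate.

stalemate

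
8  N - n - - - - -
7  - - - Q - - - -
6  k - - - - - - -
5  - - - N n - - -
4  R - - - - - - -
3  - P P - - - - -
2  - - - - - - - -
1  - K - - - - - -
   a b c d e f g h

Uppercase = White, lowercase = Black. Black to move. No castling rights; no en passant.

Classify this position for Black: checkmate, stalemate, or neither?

checkmate

Black to move; black king on a6.
In check: yes, from the white rook on a4.
King squares — a5: attacked by Ra4; b5: attacked by Qd7; b6: attacked by Nd5; a7: attacked by Ra4; b7: attacked by Qd7.
Legal moves for Black: none.
In check with no legal moves → checkmate.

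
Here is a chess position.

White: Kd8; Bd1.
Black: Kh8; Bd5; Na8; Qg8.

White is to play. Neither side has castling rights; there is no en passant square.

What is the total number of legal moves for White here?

2

White to move; king on d8.
In check: yes, from the black queen on g8.
Legal moves: Ke7, Kd7.
Count: 2.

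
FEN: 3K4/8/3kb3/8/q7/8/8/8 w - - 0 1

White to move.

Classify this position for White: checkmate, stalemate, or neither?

White to move; white king on d8.
In check: no.
King squares — c7: attacked by Kd6; d7: attacked by Qa4; e7: attacked by Kd6; c8: attacked by Be6; e8: attacked by Qa4.
Legal moves for White: none.
Not in check and no legal moves → stalemate.

stalemate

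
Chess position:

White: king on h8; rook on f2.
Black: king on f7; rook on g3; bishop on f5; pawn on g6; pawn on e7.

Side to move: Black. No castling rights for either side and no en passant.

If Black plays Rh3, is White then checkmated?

After Rh3: white king on h8; in check: yes, from the black rook on h3.
King squares — g7: attacked by Kf7; h7: attacked by Rh3; g8: attacked by Kf7.
White has no legal moves → checkmate.

yes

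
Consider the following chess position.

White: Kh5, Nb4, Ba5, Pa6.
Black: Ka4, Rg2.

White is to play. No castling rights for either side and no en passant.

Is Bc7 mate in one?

no

After Bc7: black king on a4; in check: no.
Black is not in check, so this cannot be checkmate.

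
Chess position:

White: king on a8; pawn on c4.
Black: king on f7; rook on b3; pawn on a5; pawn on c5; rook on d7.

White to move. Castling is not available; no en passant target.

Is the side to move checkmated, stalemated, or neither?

White to move; white king on a8.
In check: no.
King squares — a7: attacked by Rd7; b7: attacked by Rb3; b8: attacked by Rb3.
Legal moves for White: none.
Not in check and no legal moves → stalemate.

stalemate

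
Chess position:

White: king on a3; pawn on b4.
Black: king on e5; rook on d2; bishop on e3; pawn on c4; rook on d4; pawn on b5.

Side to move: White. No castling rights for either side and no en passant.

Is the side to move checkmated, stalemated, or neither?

White to move; white king on a3.
In check: no.
King squares — a2: attacked by Rd2; b2: attacked by Rd2; b3: attacked by Pc4; a4: attacked by Pb5; b4: own pawn.
Legal moves for White: none.
Not in check and no legal moves → stalemate.

stalemate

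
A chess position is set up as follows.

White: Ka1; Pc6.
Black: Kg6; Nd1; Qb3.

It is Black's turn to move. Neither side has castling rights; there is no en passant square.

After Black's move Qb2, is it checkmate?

yes

After Qb2: white king on a1; in check: yes, from the black queen on b2.
King squares — b1: attacked by Qb2; a2: attacked by Qb2; b2: attacked by Nd1.
White has no legal moves → checkmate.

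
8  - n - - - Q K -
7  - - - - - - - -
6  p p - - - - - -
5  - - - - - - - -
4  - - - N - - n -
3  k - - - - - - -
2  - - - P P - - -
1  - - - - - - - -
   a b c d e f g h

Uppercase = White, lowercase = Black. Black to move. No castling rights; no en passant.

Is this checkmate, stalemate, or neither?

neither

Black to move; black king on a3.
In check: yes, from the white queen on f8.
Legal moves for Black: Ka4, Kb2, Ka2.
Black is in check but has 3 legal moves → neither.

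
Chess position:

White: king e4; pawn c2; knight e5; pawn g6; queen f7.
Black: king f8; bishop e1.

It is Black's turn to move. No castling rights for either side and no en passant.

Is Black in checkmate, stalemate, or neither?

checkmate

Black to move; black king on f8.
In check: yes, from the white queen on f7.
King squares — e7: attacked by Qf7; f7: attacked by Ne5; g7: attacked by Qf7; e8: attacked by Qf7; g8: attacked by Qf7.
Legal moves for Black: none.
In check with no legal moves → checkmate.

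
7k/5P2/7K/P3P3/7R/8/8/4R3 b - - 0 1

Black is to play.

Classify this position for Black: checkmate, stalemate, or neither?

stalemate

Black to move; black king on h8.
In check: no.
King squares — g7: attacked by Kh6; h7: attacked by Kh6; g8: attacked by Pf7.
Legal moves for Black: none.
Not in check and no legal moves → stalemate.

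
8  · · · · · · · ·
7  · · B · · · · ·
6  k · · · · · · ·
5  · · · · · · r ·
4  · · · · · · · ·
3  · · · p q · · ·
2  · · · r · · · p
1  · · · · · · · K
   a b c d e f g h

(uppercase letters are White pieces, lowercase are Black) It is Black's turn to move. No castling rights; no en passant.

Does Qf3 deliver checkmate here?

After Qf3: white king on h1; in check: yes, from the black queen on f3.
King squares — g1: attacked by Ph2; g2: attacked by Rd2; h2: attacked by Rd2.
White has no legal moves → checkmate.

yes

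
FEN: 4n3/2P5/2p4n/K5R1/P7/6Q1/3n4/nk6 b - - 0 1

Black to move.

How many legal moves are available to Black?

20

Black to move; king on b1.
In check: no.
Legal moves: Ng7, Nxc7, Nf6, Nd6, Ng8, Nf7, Nf5, Ng4, Ne4, Nc4+, Nf3, Ndb3+, Nf1, Kc2, Kb2, Ka2, Kc1, Nab3+, Nc2, c5.
Count: 20.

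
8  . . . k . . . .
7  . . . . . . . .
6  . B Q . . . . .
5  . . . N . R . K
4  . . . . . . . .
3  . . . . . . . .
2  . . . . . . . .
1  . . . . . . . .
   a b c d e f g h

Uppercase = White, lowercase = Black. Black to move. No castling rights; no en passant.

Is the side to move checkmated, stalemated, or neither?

Black to move; black king on d8.
In check: yes, from the white bishop on b6.
King squares — c7: attacked by Nd5; d7: attacked by Qc6; e7: attacked by Nd5; c8: attacked by Qc6; e8: attacked by Qc6.
Legal moves for Black: none.
In check with no legal moves → checkmate.

checkmate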